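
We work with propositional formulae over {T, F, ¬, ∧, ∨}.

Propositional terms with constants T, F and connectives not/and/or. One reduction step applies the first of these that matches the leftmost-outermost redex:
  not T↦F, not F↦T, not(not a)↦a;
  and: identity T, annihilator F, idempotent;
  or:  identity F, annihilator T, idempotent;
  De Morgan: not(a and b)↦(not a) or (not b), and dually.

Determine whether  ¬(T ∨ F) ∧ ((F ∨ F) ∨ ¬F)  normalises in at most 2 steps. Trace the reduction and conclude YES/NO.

  start: ¬(T ∨ F) ∧ ((F ∨ F) ∨ ¬F)
  →1  (¬T ∧ ¬F) ∧ ((F ∨ F) ∨ ¬F)
  →2  (F ∧ ¬F) ∧ ((F ∨ F) ∨ ¬F)

Answer: NO — after 2 steps the term is (F ∧ ¬F) ∧ ((F ∨ F) ∨ ¬F), not yet normal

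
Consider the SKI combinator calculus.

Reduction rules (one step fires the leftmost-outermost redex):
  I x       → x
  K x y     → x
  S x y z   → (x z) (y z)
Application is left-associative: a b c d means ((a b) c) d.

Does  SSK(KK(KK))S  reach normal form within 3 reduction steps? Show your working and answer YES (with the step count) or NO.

  start: SSK(KK(KK))S
  →1  S(KK(KK))(K(KK(KK)))S
  →2  KK(KK)S(K(KK(KK))S)
  →3  KS(K(KK(KK))S)

Answer: NO — after 3 steps the term is KS(K(KK(KK))S), not yet normal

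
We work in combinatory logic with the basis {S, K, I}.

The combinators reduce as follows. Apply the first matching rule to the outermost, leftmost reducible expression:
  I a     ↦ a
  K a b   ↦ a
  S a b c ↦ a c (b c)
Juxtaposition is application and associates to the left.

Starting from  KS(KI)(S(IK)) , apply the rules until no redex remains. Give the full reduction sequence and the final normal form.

  start: KS(KI)(S(IK))
  [1] S(S(IK))
  [2] S(SK)

Answer: normal form = S(SK)  (in 2 steps)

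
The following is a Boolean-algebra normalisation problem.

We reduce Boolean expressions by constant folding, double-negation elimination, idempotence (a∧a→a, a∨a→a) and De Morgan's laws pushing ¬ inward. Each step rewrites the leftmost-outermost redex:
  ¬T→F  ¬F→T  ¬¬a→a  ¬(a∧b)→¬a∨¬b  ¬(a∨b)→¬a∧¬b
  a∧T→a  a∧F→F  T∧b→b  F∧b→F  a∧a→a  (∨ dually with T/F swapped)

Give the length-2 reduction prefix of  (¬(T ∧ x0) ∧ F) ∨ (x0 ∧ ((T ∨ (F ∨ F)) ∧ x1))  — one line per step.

Answer: after 2 steps: x0 ∧ ((T ∨ (F ∨ F)) ∧ x1)

Derivation:
  start: (¬(T ∧ x0) ∧ F) ∨ (x0 ∧ ((T ∨ (F ∨ F)) ∧ x1))
  step 1: F ∨ (x0 ∧ ((T ∨ (F ∨ F)) ∧ x1))
  step 2: x0 ∧ ((T ∨ (F ∨ F)) ∧ x1)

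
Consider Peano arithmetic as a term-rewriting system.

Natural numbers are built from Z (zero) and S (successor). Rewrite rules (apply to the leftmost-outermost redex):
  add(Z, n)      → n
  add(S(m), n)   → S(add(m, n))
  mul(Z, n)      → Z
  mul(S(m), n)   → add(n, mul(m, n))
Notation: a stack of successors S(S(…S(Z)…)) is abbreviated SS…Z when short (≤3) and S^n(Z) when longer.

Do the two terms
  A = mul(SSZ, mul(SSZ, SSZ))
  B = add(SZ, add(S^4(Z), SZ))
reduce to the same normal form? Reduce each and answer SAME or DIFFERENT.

Answer: DIFFERENT — A ⇓ S^8(Z), B ⇓ S^6(Z)

Reduction:
Term A:
  start: mul(SSZ, mul(SSZ, SSZ))
  step 1: add(mul(SSZ, SSZ), mul(SZ, mul(SSZ, SSZ)))
  step 2: add(add(SSZ, mul(SZ, SSZ)), mul(SZ, mul(SSZ, SSZ)))
  step 3: add(S(add(SZ, mul(SZ, SSZ))), mul(SZ, mul(SSZ, SSZ)))
  step 4: S(add(add(SZ, mul(SZ, SSZ)), mul(SZ, mul(SSZ, SSZ))))
  step 5: S(add(S(add(Z, mul(SZ, SSZ))), mul(SZ, mul(SSZ, SSZ))))
  step 6: S(S(add(add(Z, mul(SZ, SSZ)), mul(SZ, mul(SSZ, SSZ)))))
  step 7: S(S(add(mul(SZ, SSZ), mul(SZ, mul(SSZ, SSZ)))))
  step 8: S(S(add(add(SSZ, mul(Z, SSZ)), mul(SZ, mul(SSZ, SSZ)))))
  step 9: S(S(add(S(add(SZ, mul(Z, SSZ))), mul(SZ, mul(SSZ, SSZ)))))
  step 10: S(S(S(add(add(SZ, mul(Z, SSZ)), mul(SZ, mul(SSZ, SSZ))))))
  step 11: S(S(S(add(S(add(Z, mul(Z, SSZ))), mul(SZ, mul(SSZ, SSZ))))))
  step 12: S(S(S(S(add(add(Z, mul(Z, SSZ)), mul(SZ, mul(SSZ, SSZ)))))))
  step 13: S(S(S(S(add(mul(Z, SSZ), mul(SZ, mul(SSZ, SSZ)))))))
  step 14: S(S(S(S(add(Z, mul(SZ, mul(SSZ, SSZ)))))))
  step 15: S(S(S(S(mul(SZ, mul(SSZ, SSZ))))))
  step 16: S(S(S(S(add(mul(SSZ, SSZ), mul(Z, mul(SSZ, SSZ)))))))
  step 17: S(S(S(S(add(add(SSZ, mul(SZ, SSZ)), mul(Z, mul(SSZ, SSZ)))))))
  step 18: S(S(S(S(add(S(add(SZ, mul(SZ, SSZ))), mul(Z, mul(SSZ, SSZ)))))))
  step 19: S(S(S(S(S(add(add(SZ, mul(SZ, SSZ)), mul(Z, mul(SSZ, SSZ))))))))
  step 20: S(S(S(S(S(add(S(add(Z, mul(SZ, SSZ))), mul(Z, mul(SSZ, SSZ))))))))
  step 21: S(S(S(S(S(S(add(add(Z, mul(SZ, SSZ)), mul(Z, mul(SSZ, SSZ)))))))))
  step 22: S(S(S(S(S(S(add(mul(SZ, SSZ), mul(Z, mul(SSZ, SSZ)))))))))
  step 23: S(S(S(S(S(S(add(add(SSZ, mul(Z, SSZ)), mul(Z, mul(SSZ, SSZ)))))))))
  step 24: S(S(S(S(S(S(add(S(add(SZ, mul(Z, SSZ))), mul(Z, mul(SSZ, SSZ)))))))))
  step 25: S(S(S(S(S(S(S(add(add(SZ, mul(Z, SSZ)), mul(Z, mul(SSZ, SSZ))))))))))
  step 26: S(S(S(S(S(S(S(add(S(add(Z, mul(Z, SSZ))), mul(Z, mul(SSZ, SSZ))))))))))
  step 27: S(S(S(S(S(S(S(S(add(add(Z, mul(Z, SSZ)), mul(Z, mul(SSZ, SSZ)))))))))))
  step 28: S(S(S(S(S(S(S(S(add(mul(Z, SSZ), mul(Z, mul(SSZ, SSZ)))))))))))
  step 29: S(S(S(S(S(S(S(S(add(Z, mul(Z, mul(SSZ, SSZ)))))))))))
  step 30: S(S(S(S(S(S(S(S(mul(Z, mul(SSZ, SSZ))))))))))
  step 31: S^8(Z)

Term B:
  start: add(SZ, add(S^4(Z), SZ))
  step 1: S(add(Z, add(S^4(Z), SZ)))
  step 2: S(add(S^4(Z), SZ))
  step 3: S(S(add(SSSZ, SZ)))
  step 4: S(S(S(add(SSZ, SZ))))
  step 5: S(S(S(S(add(SZ, SZ)))))
  step 6: S(S(S(S(S(add(Z, SZ))))))
  step 7: S^6(Z)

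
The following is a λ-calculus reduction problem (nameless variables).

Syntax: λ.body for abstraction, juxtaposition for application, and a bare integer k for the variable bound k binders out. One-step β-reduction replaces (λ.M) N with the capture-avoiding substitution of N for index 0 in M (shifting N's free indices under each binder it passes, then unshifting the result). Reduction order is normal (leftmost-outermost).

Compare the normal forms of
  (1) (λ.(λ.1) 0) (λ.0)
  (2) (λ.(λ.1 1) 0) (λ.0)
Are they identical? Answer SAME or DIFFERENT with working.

Term A:
  start: (λ.(λ.1) 0) (λ.0)
  →1  (λ.λ.0) (λ.0)
  →2  λ.0

Term B:
  start: (λ.(λ.1 1) 0) (λ.0)
  →1  (λ.(λ.0) (λ.0)) (λ.0)
  →2  (λ.0) (λ.0)
  →3  λ.0

Answer: SAME — A ⇓ λ.0, B ⇓ λ.0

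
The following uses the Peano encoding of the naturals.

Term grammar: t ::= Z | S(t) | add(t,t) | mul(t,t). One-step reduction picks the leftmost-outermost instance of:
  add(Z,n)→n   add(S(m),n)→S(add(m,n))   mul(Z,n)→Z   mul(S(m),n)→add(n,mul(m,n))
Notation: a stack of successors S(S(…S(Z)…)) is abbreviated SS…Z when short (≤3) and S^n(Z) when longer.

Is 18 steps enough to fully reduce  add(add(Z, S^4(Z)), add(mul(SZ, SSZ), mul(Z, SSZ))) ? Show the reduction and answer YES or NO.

Answer: YES — reaches normal form S^6(Z) in 15 ≤ 18 steps

Working:
  start: add(add(Z, S^4(Z)), add(mul(SZ, SSZ), mul(Z, SSZ)))
  step 1: add(S^4(Z), add(mul(SZ, SSZ), mul(Z, SSZ)))
  step 2: S(add(SSSZ, add(mul(SZ, SSZ), mul(Z, SSZ))))
  step 3: S(S(add(SSZ, add(mul(SZ, SSZ), mul(Z, SSZ)))))
  step 4: S(S(S(add(SZ, add(mul(SZ, SSZ), mul(Z, SSZ))))))
  step 5: S(S(S(S(add(Z, add(mul(SZ, SSZ), mul(Z, SSZ)))))))
  step 6: S(S(S(S(add(mul(SZ, SSZ), mul(Z, SSZ))))))
  step 7: S(S(S(S(add(add(SSZ, mul(Z, SSZ)), mul(Z, SSZ))))))
  step 8: S(S(S(S(add(S(add(SZ, mul(Z, SSZ))), mul(Z, SSZ))))))
  step 9: S(S(S(S(S(add(add(SZ, mul(Z, SSZ)), mul(Z, SSZ)))))))
  step 10: S(S(S(S(S(add(S(add(Z, mul(Z, SSZ))), mul(Z, SSZ)))))))
  step 11: S(S(S(S(S(S(add(add(Z, mul(Z, SSZ)), mul(Z, SSZ))))))))
  step 12: S(S(S(S(S(S(add(mul(Z, SSZ), mul(Z, SSZ))))))))
  step 13: S(S(S(S(S(S(add(Z, mul(Z, SSZ))))))))
  step 14: S(S(S(S(S(S(mul(Z, SSZ)))))))
  step 15: S^6(Z)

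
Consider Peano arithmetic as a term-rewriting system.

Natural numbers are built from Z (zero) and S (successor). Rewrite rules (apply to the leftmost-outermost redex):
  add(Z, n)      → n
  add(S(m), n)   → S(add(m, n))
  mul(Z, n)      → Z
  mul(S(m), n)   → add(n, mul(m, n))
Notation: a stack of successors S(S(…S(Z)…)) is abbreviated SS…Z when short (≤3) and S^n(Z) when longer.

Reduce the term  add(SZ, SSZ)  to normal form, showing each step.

  start: add(SZ, SSZ)
  [1] S(add(Z, SSZ))
  [2] SSSZ

Answer: normal form = SSSZ  (in 2 steps)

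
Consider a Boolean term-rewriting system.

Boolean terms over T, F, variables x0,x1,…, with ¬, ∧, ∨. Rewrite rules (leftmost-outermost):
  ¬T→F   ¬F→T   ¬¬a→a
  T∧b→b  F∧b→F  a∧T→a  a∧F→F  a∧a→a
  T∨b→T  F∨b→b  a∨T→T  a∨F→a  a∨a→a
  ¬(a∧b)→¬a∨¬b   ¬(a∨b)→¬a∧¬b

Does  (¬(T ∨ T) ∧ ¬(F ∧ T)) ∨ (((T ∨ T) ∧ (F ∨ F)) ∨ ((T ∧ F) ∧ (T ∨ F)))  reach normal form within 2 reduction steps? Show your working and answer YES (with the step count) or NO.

Answer: NO — after 2 steps the term is (¬T ∧ ¬(F ∧ T)) ∨ (((T ∨ T) ∧ (F ∨ F)) ∨ ((T ∧ F) ∧ (T ∨ F))), not yet normal

Derivation:
  start: (¬(T ∨ T) ∧ ¬(F ∧ T)) ∨ (((T ∨ T) ∧ (F ∨ F)) ∨ ((T ∧ F) ∧ (T ∨ F)))
  step 1: ((¬T ∧ ¬T) ∧ ¬(F ∧ T)) ∨ (((T ∨ T) ∧ (F ∨ F)) ∨ ((T ∧ F) ∧ (T ∨ F)))
  step 2: (¬T ∧ ¬(F ∧ T)) ∨ (((T ∨ T) ∧ (F ∨ F)) ∨ ((T ∧ F) ∧ (T ∨ F)))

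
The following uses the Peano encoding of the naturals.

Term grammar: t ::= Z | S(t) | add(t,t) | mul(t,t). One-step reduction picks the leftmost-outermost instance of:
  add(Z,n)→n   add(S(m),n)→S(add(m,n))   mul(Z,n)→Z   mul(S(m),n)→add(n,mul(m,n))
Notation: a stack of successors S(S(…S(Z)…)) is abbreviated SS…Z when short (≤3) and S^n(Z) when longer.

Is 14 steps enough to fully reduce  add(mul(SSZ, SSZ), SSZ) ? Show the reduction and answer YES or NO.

Answer: YES — reaches normal form S^6(Z) in 14 ≤ 14 steps

Derivation:
  start: add(mul(SSZ, SSZ), SSZ)
  step 1: add(add(SSZ, mul(SZ, SSZ)), SSZ)
  step 2: add(S(add(SZ, mul(SZ, SSZ))), SSZ)
  step 3: S(add(add(SZ, mul(SZ, SSZ)), SSZ))
  step 4: S(add(S(add(Z, mul(SZ, SSZ))), SSZ))
  step 5: S(S(add(add(Z, mul(SZ, SSZ)), SSZ)))
  step 6: S(S(add(mul(SZ, SSZ), SSZ)))
  step 7: S(S(add(add(SSZ, mul(Z, SSZ)), SSZ)))
  step 8: S(S(add(S(add(SZ, mul(Z, SSZ))), SSZ)))
  step 9: S(S(S(add(add(SZ, mul(Z, SSZ)), SSZ))))
  step 10: S(S(S(add(S(add(Z, mul(Z, SSZ))), SSZ))))
  step 11: S(S(S(S(add(add(Z, mul(Z, SSZ)), SSZ)))))
  step 12: S(S(S(S(add(mul(Z, SSZ), SSZ)))))
  step 13: S(S(S(S(add(Z, SSZ)))))
  step 14: S^6(Z)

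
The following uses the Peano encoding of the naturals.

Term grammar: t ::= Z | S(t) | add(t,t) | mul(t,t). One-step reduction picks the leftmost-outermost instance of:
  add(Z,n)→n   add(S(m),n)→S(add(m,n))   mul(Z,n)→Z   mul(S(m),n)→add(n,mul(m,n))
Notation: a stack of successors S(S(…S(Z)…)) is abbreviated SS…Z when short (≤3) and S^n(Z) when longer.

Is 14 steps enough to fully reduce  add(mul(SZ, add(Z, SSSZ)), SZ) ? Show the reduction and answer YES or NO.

Answer: YES — reaches normal form S^4(Z) in 11 ≤ 14 steps

Derivation:
  start: add(mul(SZ, add(Z, SSSZ)), SZ)
  [1] add(add(add(Z, SSSZ), mul(Z, add(Z, SSSZ))), SZ)
  [2] add(add(SSSZ, mul(Z, add(Z, SSSZ))), SZ)
  [3] add(S(add(SSZ, mul(Z, add(Z, SSSZ)))), SZ)
  [4] S(add(add(SSZ, mul(Z, add(Z, SSSZ))), SZ))
  [5] S(add(S(add(SZ, mul(Z, add(Z, SSSZ)))), SZ))
  [6] S(S(add(add(SZ, mul(Z, add(Z, SSSZ))), SZ)))
  [7] S(S(add(S(add(Z, mul(Z, add(Z, SSSZ)))), SZ)))
  [8] S(S(S(add(add(Z, mul(Z, add(Z, SSSZ))), SZ))))
  [9] S(S(S(add(mul(Z, add(Z, SSSZ)), SZ))))
  [10] S(S(S(add(Z, SZ))))
  [11] S^4(Z)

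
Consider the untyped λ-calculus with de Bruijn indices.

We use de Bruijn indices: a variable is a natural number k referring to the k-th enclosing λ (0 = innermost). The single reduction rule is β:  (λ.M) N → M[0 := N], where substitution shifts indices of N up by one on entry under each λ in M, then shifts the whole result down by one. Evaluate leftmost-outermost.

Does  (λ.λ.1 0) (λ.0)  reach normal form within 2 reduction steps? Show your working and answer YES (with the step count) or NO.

Answer: YES — reaches normal form λ.0 in 2 ≤ 2 steps

Reduction:
  start: (λ.λ.1 0) (λ.0)
  step 1: λ.(λ.0) 0
  step 2: λ.0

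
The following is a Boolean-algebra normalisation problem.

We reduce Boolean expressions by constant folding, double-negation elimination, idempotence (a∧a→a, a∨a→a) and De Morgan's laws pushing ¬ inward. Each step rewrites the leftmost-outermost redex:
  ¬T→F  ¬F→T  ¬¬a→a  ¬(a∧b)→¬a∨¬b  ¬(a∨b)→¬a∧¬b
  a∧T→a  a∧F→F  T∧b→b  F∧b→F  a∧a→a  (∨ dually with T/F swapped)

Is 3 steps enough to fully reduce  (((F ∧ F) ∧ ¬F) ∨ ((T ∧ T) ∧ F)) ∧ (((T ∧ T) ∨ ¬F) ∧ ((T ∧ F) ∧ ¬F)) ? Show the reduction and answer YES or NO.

Answer: NO — after 3 steps the term is ((T ∧ T) ∧ F) ∧ (((T ∧ T) ∨ ¬F) ∧ ((T ∧ F) ∧ ¬F)), not yet normal

Working:
  start: (((F ∧ F) ∧ ¬F) ∨ ((T ∧ T) ∧ F)) ∧ (((T ∧ T) ∨ ¬F) ∧ ((T ∧ F) ∧ ¬F))
  →1  ((F ∧ ¬F) ∨ ((T ∧ T) ∧ F)) ∧ (((T ∧ T) ∨ ¬F) ∧ ((T ∧ F) ∧ ¬F))
  →2  (F ∨ ((T ∧ T) ∧ F)) ∧ (((T ∧ T) ∨ ¬F) ∧ ((T ∧ F) ∧ ¬F))
  →3  ((T ∧ T) ∧ F) ∧ (((T ∧ T) ∨ ¬F) ∧ ((T ∧ F) ∧ ¬F))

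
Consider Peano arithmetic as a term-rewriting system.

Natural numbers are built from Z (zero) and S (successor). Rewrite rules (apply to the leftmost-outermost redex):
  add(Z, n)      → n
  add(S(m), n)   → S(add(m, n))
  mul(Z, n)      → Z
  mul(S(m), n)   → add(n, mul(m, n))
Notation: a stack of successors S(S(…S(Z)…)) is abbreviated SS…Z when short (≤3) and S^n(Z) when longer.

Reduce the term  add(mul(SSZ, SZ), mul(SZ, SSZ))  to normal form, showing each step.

Answer: normal form = S^4(Z)  (in 15 steps)

Derivation:
  start: add(mul(SSZ, SZ), mul(SZ, SSZ))
  step 1: add(add(SZ, mul(SZ, SZ)), mul(SZ, SSZ))
  step 2: add(S(add(Z, mul(SZ, SZ))), mul(SZ, SSZ))
  step 3: S(add(add(Z, mul(SZ, SZ)), mul(SZ, SSZ)))
  step 4: S(add(mul(SZ, SZ), mul(SZ, SSZ)))
  step 5: S(add(add(SZ, mul(Z, SZ)), mul(SZ, SSZ)))
  step 6: S(add(S(add(Z, mul(Z, SZ))), mul(SZ, SSZ)))
  step 7: S(S(add(add(Z, mul(Z, SZ)), mul(SZ, SSZ))))
  step 8: S(S(add(mul(Z, SZ), mul(SZ, SSZ))))
  step 9: S(S(add(Z, mul(SZ, SSZ))))
  step 10: S(S(mul(SZ, SSZ)))
  step 11: S(S(add(SSZ, mul(Z, SSZ))))
  step 12: S(S(S(add(SZ, mul(Z, SSZ)))))
  step 13: S(S(S(S(add(Z, mul(Z, SSZ))))))
  step 14: S(S(S(S(mul(Z, SSZ)))))
  step 15: S^4(Z)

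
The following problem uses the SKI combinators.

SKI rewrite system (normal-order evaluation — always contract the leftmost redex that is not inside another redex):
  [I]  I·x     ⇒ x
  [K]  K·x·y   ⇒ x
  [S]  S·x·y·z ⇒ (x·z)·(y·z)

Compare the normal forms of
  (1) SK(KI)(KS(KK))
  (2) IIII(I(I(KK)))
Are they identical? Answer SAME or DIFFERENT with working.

Answer: DIFFERENT — A ⇓ S, B ⇓ KK

Reduction:
Term A:
  start: SK(KI)(KS(KK))
  [1] K(KS(KK))(KI(KS(KK)))
  [2] KS(KK)
  [3] S

Term B:
  start: IIII(I(I(KK)))
  [1] III(I(I(KK)))
  [2] II(I(I(KK)))
  [3] I(I(I(KK)))
  [4] I(I(KK))
  [5] I(KK)
  [6] KK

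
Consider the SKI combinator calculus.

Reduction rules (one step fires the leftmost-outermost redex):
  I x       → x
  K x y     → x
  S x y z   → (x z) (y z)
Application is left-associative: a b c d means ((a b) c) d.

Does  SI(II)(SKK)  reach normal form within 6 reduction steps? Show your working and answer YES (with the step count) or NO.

Answer: YES — reaches normal form SKK in 6 ≤ 6 steps

Derivation:
  start: SI(II)(SKK)
  step 1: I(SKK)(II(SKK))
  step 2: SKK(II(SKK))
  step 3: K(II(SKK))(K(II(SKK)))
  step 4: II(SKK)
  step 5: I(SKK)
  step 6: SKK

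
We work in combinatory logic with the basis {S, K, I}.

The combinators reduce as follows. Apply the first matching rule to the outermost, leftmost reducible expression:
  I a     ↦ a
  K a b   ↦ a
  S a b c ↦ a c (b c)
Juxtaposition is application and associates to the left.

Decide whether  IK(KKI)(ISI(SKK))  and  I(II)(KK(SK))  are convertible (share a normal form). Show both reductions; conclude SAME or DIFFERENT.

Answer: SAME — A ⇓ K, B ⇓ K

Reduction:
Term A:
  start: IK(KKI)(ISI(SKK))
  step 1: K(KKI)(ISI(SKK))
  step 2: KKI
  step 3: K

Term B:
  start: I(II)(KK(SK))
  step 1: II(KK(SK))
  step 2: I(KK(SK))
  step 3: KK(SK)
  step 4: K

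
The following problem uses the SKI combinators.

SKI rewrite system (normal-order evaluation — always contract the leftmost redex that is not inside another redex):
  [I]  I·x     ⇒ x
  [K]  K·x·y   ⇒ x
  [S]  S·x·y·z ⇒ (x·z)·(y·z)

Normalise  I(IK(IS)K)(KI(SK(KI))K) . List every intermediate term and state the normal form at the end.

  start: I(IK(IS)K)(KI(SK(KI))K)
  [1] IK(IS)K(KI(SK(KI))K)
  [2] K(IS)K(KI(SK(KI))K)
  [3] IS(KI(SK(KI))K)
  [4] S(KI(SK(KI))K)
  [5] S(IK)
  [6] SK

Answer: normal form = SK  (in 6 steps)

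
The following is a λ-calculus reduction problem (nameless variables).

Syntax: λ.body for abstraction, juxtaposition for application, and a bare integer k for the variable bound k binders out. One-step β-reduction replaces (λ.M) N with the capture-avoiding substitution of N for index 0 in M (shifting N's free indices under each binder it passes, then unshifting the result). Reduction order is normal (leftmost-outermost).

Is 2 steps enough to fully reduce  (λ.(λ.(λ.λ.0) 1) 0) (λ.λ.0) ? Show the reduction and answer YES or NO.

  start: (λ.(λ.(λ.λ.0) 1) 0) (λ.λ.0)
  →1  (λ.(λ.λ.0) (λ.λ.0)) (λ.λ.0)
  →2  (λ.λ.0) (λ.λ.0)

Answer: NO — after 2 steps the term is (λ.λ.0) (λ.λ.0), not yet normal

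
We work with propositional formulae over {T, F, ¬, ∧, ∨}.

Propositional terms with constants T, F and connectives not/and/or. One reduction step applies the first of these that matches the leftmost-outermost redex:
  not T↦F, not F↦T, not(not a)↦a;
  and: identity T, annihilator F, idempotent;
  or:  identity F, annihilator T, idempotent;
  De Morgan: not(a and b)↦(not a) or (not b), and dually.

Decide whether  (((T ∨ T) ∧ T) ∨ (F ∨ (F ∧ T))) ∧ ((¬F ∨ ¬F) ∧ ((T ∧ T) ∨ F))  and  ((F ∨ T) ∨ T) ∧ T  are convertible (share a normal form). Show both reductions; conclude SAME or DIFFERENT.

Term A:
  start: (((T ∨ T) ∧ T) ∨ (F ∨ (F ∧ T))) ∧ ((¬F ∨ ¬F) ∧ ((T ∧ T) ∨ F))
  step 1: ((T ∨ T) ∨ (F ∨ (F ∧ T))) ∧ ((¬F ∨ ¬F) ∧ ((T ∧ T) ∨ F))
  step 2: (T ∨ (F ∨ (F ∧ T))) ∧ ((¬F ∨ ¬F) ∧ ((T ∧ T) ∨ F))
  step 3: T ∧ ((¬F ∨ ¬F) ∧ ((T ∧ T) ∨ F))
  step 4: (¬F ∨ ¬F) ∧ ((T ∧ T) ∨ F)
  step 5: ¬F ∧ ((T ∧ T) ∨ F)
  step 6: T ∧ ((T ∧ T) ∨ F)
  step 7: (T ∧ T) ∨ F
  step 8: T ∧ T
  step 9: T

Term B:
  start: ((F ∨ T) ∨ T) ∧ T
  step 1: (F ∨ T) ∨ T
  step 2: T

Answer: SAME — A ⇓ T, B ⇓ T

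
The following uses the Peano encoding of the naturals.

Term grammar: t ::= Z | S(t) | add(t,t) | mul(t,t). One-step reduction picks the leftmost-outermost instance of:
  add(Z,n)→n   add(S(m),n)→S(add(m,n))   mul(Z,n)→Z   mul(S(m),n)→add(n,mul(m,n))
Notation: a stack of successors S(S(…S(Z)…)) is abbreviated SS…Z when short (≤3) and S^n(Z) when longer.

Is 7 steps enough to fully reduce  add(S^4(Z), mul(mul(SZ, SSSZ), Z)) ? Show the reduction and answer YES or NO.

  start: add(S^4(Z), mul(mul(SZ, SSSZ), Z))
  step 1: S(add(SSSZ, mul(mul(SZ, SSSZ), Z)))
  step 2: S(S(add(SSZ, mul(mul(SZ, SSSZ), Z))))
  step 3: S(S(S(add(SZ, mul(mul(SZ, SSSZ), Z)))))
  step 4: S(S(S(S(add(Z, mul(mul(SZ, SSSZ), Z))))))
  step 5: S(S(S(S(mul(mul(SZ, SSSZ), Z)))))
  step 6: S(S(S(S(mul(add(SSSZ, mul(Z, SSSZ)), Z)))))
  step 7: S(S(S(S(mul(S(add(SSZ, mul(Z, SSSZ))), Z)))))

Answer: NO — after 7 steps the term is S(S(S(S(mul(S(add(SSZ, mul(Z, SSSZ))), Z))))), not yet normal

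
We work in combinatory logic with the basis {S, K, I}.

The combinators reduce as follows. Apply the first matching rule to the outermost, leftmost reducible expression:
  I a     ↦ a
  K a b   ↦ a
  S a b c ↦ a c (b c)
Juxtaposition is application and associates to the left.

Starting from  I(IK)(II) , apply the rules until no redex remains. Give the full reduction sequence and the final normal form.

  start: I(IK)(II)
  [1] IK(II)
  [2] K(II)
  [3] KI

Answer: normal form = KI  (in 3 steps)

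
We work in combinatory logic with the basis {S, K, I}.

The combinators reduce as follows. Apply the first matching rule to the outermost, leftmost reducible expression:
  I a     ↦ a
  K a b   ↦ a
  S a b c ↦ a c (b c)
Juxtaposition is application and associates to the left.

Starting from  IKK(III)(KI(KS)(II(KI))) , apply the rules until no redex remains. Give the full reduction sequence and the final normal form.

  start: IKK(III)(KI(KS)(II(KI)))
  step 1: KK(III)(KI(KS)(II(KI)))
  step 2: K(KI(KS)(II(KI)))
  step 3: K(I(II(KI)))
  step 4: K(II(KI))
  step 5: K(I(KI))
  step 6: K(KI)

Answer: normal form = K(KI)  (in 6 steps)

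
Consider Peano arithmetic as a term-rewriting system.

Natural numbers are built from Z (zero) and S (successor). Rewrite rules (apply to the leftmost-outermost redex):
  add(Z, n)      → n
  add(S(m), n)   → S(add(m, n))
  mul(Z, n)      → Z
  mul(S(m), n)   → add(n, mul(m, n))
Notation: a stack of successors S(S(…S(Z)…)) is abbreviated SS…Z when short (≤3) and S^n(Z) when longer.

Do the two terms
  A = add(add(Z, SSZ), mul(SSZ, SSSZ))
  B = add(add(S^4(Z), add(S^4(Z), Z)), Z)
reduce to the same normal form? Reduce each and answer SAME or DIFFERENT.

Answer: SAME — A ⇓ S^8(Z), B ⇓ S^8(Z)

Reduction:
Term A:
  start: add(add(Z, SSZ), mul(SSZ, SSSZ))
  →1  add(SSZ, mul(SSZ, SSSZ))
  →2  S(add(SZ, mul(SSZ, SSSZ)))
  →3  S(S(add(Z, mul(SSZ, SSSZ))))
  →4  S(S(mul(SSZ, SSSZ)))
  →5  S(S(add(SSSZ, mul(SZ, SSSZ))))
  →6  S(S(S(add(SSZ, mul(SZ, SSSZ)))))
  →7  S(S(S(S(add(SZ, mul(SZ, SSSZ))))))
  →8  S(S(S(S(S(add(Z, mul(SZ, SSSZ)))))))
  →9  S(S(S(S(S(mul(SZ, SSSZ))))))
  →10  S(S(S(S(S(add(SSSZ, mul(Z, SSSZ)))))))
  →11  S(S(S(S(S(S(add(SSZ, mul(Z, SSSZ))))))))
  →12  S(S(S(S(S(S(S(add(SZ, mul(Z, SSSZ)))))))))
  →13  S(S(S(S(S(S(S(S(add(Z, mul(Z, SSSZ))))))))))
  →14  S(S(S(S(S(S(S(S(mul(Z, SSSZ)))))))))
  →15  S^8(Z)

Term B:
  start: add(add(S^4(Z), add(S^4(Z), Z)), Z)
  →1  add(S(add(SSSZ, add(S^4(Z), Z))), Z)
  →2  S(add(add(SSSZ, add(S^4(Z), Z)), Z))
  →3  S(add(S(add(SSZ, add(S^4(Z), Z))), Z))
  →4  S(S(add(add(SSZ, add(S^4(Z), Z)), Z)))
  →5  S(S(add(S(add(SZ, add(S^4(Z), Z))), Z)))
  →6  S(S(S(add(add(SZ, add(S^4(Z), Z)), Z))))
  →7  S(S(S(add(S(add(Z, add(S^4(Z), Z))), Z))))
  →8  S(S(S(S(add(add(Z, add(S^4(Z), Z)), Z)))))
  →9  S(S(S(S(add(add(S^4(Z), Z), Z)))))
  →10  S(S(S(S(add(S(add(SSSZ, Z)), Z)))))
  →11  S(S(S(S(S(add(add(SSSZ, Z), Z))))))
  →12  S(S(S(S(S(add(S(add(SSZ, Z)), Z))))))
  →13  S(S(S(S(S(S(add(add(SSZ, Z), Z)))))))
  →14  S(S(S(S(S(S(add(S(add(SZ, Z)), Z)))))))
  →15  S(S(S(S(S(S(S(add(add(SZ, Z), Z))))))))
  →16  S(S(S(S(S(S(S(add(S(add(Z, Z)), Z))))))))
  →17  S(S(S(S(S(S(S(S(add(add(Z, Z), Z)))))))))
  →18  S(S(S(S(S(S(S(S(add(Z, Z)))))))))
  →19  S^8(Z)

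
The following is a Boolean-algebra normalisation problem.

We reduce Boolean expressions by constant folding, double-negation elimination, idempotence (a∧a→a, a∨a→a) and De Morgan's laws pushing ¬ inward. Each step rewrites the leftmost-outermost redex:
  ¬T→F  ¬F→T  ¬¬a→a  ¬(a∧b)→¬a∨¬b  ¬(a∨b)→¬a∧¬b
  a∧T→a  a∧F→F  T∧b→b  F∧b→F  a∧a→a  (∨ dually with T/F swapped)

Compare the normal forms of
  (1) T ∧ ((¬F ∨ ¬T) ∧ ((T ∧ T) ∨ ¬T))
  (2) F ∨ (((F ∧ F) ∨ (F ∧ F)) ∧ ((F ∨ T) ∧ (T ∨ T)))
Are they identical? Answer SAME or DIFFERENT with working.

Term A:
  start: T ∧ ((¬F ∨ ¬T) ∧ ((T ∧ T) ∨ ¬T))
  step 1: (¬F ∨ ¬T) ∧ ((T ∧ T) ∨ ¬T)
  step 2: (T ∨ ¬T) ∧ ((T ∧ T) ∨ ¬T)
  step 3: T ∧ ((T ∧ T) ∨ ¬T)
  step 4: (T ∧ T) ∨ ¬T
  step 5: T ∨ ¬T
  step 6: T

Term B:
  start: F ∨ (((F ∧ F) ∨ (F ∧ F)) ∧ ((F ∨ T) ∧ (T ∨ T)))
  step 1: ((F ∧ F) ∨ (F ∧ F)) ∧ ((F ∨ T) ∧ (T ∨ T))
  step 2: (F ∧ F) ∧ ((F ∨ T) ∧ (T ∨ T))
  step 3: F ∧ ((F ∨ T) ∧ (T ∨ T))
  step 4: F

Answer: DIFFERENT — A ⇓ T, B ⇓ F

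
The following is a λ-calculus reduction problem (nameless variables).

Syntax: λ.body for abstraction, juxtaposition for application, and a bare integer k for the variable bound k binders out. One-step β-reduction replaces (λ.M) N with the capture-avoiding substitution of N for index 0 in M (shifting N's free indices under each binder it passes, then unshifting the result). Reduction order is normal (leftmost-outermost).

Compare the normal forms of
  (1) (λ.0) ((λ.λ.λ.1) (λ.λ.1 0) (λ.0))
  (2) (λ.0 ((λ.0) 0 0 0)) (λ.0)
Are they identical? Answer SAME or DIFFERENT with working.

Answer: DIFFERENT — A ⇓ λ.λ.0, B ⇓ λ.0

Derivation:
Term A:
  start: (λ.0) ((λ.λ.λ.1) (λ.λ.1 0) (λ.0))
  →1  (λ.λ.λ.1) (λ.λ.1 0) (λ.0)
  →2  (λ.λ.1) (λ.0)
  →3  λ.λ.0

Term B:
  start: (λ.0 ((λ.0) 0 0 0)) (λ.0)
  →1  (λ.0) ((λ.0) (λ.0) (λ.0) (λ.0))
  →2  (λ.0) (λ.0) (λ.0) (λ.0)
  →3  (λ.0) (λ.0) (λ.0)
  →4  (λ.0) (λ.0)
  →5  λ.0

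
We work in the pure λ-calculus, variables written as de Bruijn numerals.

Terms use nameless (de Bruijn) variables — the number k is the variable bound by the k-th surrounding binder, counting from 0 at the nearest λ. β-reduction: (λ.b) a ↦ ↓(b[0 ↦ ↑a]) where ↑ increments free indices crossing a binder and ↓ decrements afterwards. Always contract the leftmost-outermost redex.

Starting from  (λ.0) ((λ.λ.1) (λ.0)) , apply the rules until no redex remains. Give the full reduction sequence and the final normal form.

  start: (λ.0) ((λ.λ.1) (λ.0))
  step 1: (λ.λ.1) (λ.0)
  step 2: λ.λ.0

Answer: normal form = λ.λ.0  (in 2 steps)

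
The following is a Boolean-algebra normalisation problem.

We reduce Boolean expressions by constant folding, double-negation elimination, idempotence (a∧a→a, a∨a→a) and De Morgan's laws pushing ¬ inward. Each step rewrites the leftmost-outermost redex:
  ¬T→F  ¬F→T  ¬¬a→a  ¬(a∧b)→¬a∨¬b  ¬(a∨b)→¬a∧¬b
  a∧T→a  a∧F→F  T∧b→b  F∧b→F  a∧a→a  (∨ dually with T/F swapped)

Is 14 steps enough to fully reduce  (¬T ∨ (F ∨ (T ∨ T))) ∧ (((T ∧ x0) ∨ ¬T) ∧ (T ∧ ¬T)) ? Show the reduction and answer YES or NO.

Answer: YES — reaches normal form F in 11 ≤ 14 steps

Reduction:
  start: (¬T ∨ (F ∨ (T ∨ T))) ∧ (((T ∧ x0) ∨ ¬T) ∧ (T ∧ ¬T))
  [1] (F ∨ (F ∨ (T ∨ T))) ∧ (((T ∧ x0) ∨ ¬T) ∧ (T ∧ ¬T))
  [2] (F ∨ (T ∨ T)) ∧ (((T ∧ x0) ∨ ¬T) ∧ (T ∧ ¬T))
  [3] (T ∨ T) ∧ (((T ∧ x0) ∨ ¬T) ∧ (T ∧ ¬T))
  [4] T ∧ (((T ∧ x0) ∨ ¬T) ∧ (T ∧ ¬T))
  [5] ((T ∧ x0) ∨ ¬T) ∧ (T ∧ ¬T)
  [6] (x0 ∨ ¬T) ∧ (T ∧ ¬T)
  [7] (x0 ∨ F) ∧ (T ∧ ¬T)
  [8] x0 ∧ (T ∧ ¬T)
  [9] x0 ∧ ¬T
  [10] x0 ∧ F
  [11] F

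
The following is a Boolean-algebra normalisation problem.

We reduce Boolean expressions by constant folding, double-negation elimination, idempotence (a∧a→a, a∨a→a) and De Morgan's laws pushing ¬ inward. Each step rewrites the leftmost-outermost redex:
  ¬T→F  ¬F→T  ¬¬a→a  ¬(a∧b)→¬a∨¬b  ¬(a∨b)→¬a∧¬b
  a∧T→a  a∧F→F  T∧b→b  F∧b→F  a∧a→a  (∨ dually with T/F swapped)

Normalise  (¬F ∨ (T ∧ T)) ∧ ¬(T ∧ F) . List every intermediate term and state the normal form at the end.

  start: (¬F ∨ (T ∧ T)) ∧ ¬(T ∧ F)
  [1] (T ∨ (T ∧ T)) ∧ ¬(T ∧ F)
  [2] T ∧ ¬(T ∧ F)
  [3] ¬(T ∧ F)
  [4] ¬T ∨ ¬F
  [5] F ∨ ¬F
  [6] ¬F
  [7] T

Answer: normal form = T  (in 7 steps)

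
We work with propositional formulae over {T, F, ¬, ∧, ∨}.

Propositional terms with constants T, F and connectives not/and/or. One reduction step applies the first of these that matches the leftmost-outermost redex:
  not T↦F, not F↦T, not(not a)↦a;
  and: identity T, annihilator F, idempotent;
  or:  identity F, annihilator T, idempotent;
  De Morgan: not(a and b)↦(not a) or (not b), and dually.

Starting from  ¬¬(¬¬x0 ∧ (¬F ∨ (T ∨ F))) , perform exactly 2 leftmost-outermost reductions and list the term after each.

  start: ¬¬(¬¬x0 ∧ (¬F ∨ (T ∨ F)))
  →1  ¬¬x0 ∧ (¬F ∨ (T ∨ F))
  →2  x0 ∧ (¬F ∨ (T ∨ F))

Answer: after 2 steps: x0 ∧ (¬F ∨ (T ∨ F))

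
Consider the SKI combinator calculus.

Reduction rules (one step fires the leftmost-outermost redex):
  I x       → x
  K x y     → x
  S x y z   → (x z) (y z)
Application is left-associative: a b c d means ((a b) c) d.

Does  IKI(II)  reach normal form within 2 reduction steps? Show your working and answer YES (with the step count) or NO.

Answer: YES — reaches normal form I in 2 ≤ 2 steps

Working:
  start: IKI(II)
  step 1: KI(II)
  step 2: I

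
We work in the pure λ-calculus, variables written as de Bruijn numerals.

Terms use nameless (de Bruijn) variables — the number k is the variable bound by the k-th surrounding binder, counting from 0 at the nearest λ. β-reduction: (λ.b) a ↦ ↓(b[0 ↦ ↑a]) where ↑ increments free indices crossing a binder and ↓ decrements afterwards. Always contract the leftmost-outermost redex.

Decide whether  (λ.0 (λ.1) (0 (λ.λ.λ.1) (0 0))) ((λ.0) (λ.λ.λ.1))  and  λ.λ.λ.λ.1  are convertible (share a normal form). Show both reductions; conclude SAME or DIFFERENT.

Answer: SAME — A ⇓ λ.λ.λ.λ.1, B ⇓ λ.λ.λ.λ.1

Working:
Term A:
  start: (λ.0 (λ.1) (0 (λ.λ.λ.1) (0 0))) ((λ.0) (λ.λ.λ.1))
  step 1: (λ.0) (λ.λ.λ.1) (λ.(λ.0) (λ.λ.λ.1)) ((λ.0) (λ.λ.λ.1) (λ.λ.λ.1) ((λ.0) (λ.λ.λ.1) ((λ.0) (λ.λ.λ.1))))
  step 2: (λ.λ.λ.1) (λ.(λ.0) (λ.λ.λ.1)) ((λ.0) (λ.λ.λ.1) (λ.λ.λ.1) ((λ.0) (λ.λ.λ.1) ((λ.0) (λ.λ.λ.1))))
  step 3: (λ.λ.1) ((λ.0) (λ.λ.λ.1) (λ.λ.λ.1) ((λ.0) (λ.λ.λ.1) ((λ.0) (λ.λ.λ.1))))
  step 4: λ.(λ.0) (λ.λ.λ.1) (λ.λ.λ.1) ((λ.0) (λ.λ.λ.1) ((λ.0) (λ.λ.λ.1)))
  step 5: λ.(λ.λ.λ.1) (λ.λ.λ.1) ((λ.0) (λ.λ.λ.1) ((λ.0) (λ.λ.λ.1)))
  step 6: λ.(λ.λ.1) ((λ.0) (λ.λ.λ.1) ((λ.0) (λ.λ.λ.1)))
  step 7: λ.λ.(λ.0) (λ.λ.λ.1) ((λ.0) (λ.λ.λ.1))
  step 8: λ.λ.(λ.λ.λ.1) ((λ.0) (λ.λ.λ.1))
  step 9: λ.λ.λ.λ.1

Term B:
  start: λ.λ.λ.λ.1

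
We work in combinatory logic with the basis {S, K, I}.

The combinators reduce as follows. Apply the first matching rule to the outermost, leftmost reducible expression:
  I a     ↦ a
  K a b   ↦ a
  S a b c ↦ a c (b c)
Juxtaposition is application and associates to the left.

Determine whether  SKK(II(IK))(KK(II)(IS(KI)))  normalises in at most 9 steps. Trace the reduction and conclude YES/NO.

  start: SKK(II(IK))(KK(II)(IS(KI)))
  step 1: K(II(IK))(K(II(IK)))(KK(II)(IS(KI)))
  step 2: II(IK)(KK(II)(IS(KI)))
  step 3: I(IK)(KK(II)(IS(KI)))
  step 4: IK(KK(II)(IS(KI)))
  step 5: K(KK(II)(IS(KI)))
  step 6: K(K(IS(KI)))
  step 7: K(K(S(KI)))

Answer: YES — reaches normal form K(K(S(KI))) in 7 ≤ 9 steps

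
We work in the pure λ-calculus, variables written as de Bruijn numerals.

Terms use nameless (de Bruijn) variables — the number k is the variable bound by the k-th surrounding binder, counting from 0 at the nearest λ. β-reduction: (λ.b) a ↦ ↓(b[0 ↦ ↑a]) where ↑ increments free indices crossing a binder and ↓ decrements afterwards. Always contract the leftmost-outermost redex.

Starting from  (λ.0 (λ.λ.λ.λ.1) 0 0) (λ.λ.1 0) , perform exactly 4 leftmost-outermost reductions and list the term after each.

Answer: after 4 steps: (λ.λ.λ.1) (λ.λ.1 0)

Derivation:
  start: (λ.0 (λ.λ.λ.λ.1) 0 0) (λ.λ.1 0)
  →1  (λ.λ.1 0) (λ.λ.λ.λ.1) (λ.λ.1 0) (λ.λ.1 0)
  →2  (λ.(λ.λ.λ.λ.1) 0) (λ.λ.1 0) (λ.λ.1 0)
  →3  (λ.λ.λ.λ.1) (λ.λ.1 0) (λ.λ.1 0)
  →4  (λ.λ.λ.1) (λ.λ.1 0)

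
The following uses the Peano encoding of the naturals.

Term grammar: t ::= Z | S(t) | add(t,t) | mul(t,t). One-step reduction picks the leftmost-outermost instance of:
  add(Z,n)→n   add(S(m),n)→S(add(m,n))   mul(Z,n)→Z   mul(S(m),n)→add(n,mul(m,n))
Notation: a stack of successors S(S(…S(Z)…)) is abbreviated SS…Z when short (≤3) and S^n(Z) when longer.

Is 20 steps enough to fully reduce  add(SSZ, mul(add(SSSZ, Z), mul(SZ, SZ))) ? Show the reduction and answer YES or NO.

  start: add(SSZ, mul(add(SSSZ, Z), mul(SZ, SZ)))
  step 1: S(add(SZ, mul(add(SSSZ, Z), mul(SZ, SZ))))
  step 2: S(S(add(Z, mul(add(SSSZ, Z), mul(SZ, SZ)))))
  step 3: S(S(mul(add(SSSZ, Z), mul(SZ, SZ))))
  step 4: S(S(mul(S(add(SSZ, Z)), mul(SZ, SZ))))
  step 5: S(S(add(mul(SZ, SZ), mul(add(SSZ, Z), mul(SZ, SZ)))))
  step 6: S(S(add(add(SZ, mul(Z, SZ)), mul(add(SSZ, Z), mul(SZ, SZ)))))
  step 7: S(S(add(S(add(Z, mul(Z, SZ))), mul(add(SSZ, Z), mul(SZ, SZ)))))
  step 8: S(S(S(add(add(Z, mul(Z, SZ)), mul(add(SSZ, Z), mul(SZ, SZ))))))
  step 9: S(S(S(add(mul(Z, SZ), mul(add(SSZ, Z), mul(SZ, SZ))))))
  step 10: S(S(S(add(Z, mul(add(SSZ, Z), mul(SZ, SZ))))))
  step 11: S(S(S(mul(add(SSZ, Z), mul(SZ, SZ)))))
  step 12: S(S(S(mul(S(add(SZ, Z)), mul(SZ, SZ)))))
  step 13: S(S(S(add(mul(SZ, SZ), mul(add(SZ, Z), mul(SZ, SZ))))))
  step 14: S(S(S(add(add(SZ, mul(Z, SZ)), mul(add(SZ, Z), mul(SZ, SZ))))))
  step 15: S(S(S(add(S(add(Z, mul(Z, SZ))), mul(add(SZ, Z), mul(SZ, SZ))))))
  step 16: S(S(S(S(add(add(Z, mul(Z, SZ)), mul(add(SZ, Z), mul(SZ, SZ)))))))
  step 17: S(S(S(S(add(mul(Z, SZ), mul(add(SZ, Z), mul(SZ, SZ)))))))
  step 18: S(S(S(S(add(Z, mul(add(SZ, Z), mul(SZ, SZ)))))))
  step 19: S(S(S(S(mul(add(SZ, Z), mul(SZ, SZ))))))
  step 20: S(S(S(S(mul(S(add(Z, Z)), mul(SZ, SZ))))))

Answer: NO — after 20 steps the term is S(S(S(S(mul(S(add(Z, Z)), mul(SZ, SZ)))))), not yet normal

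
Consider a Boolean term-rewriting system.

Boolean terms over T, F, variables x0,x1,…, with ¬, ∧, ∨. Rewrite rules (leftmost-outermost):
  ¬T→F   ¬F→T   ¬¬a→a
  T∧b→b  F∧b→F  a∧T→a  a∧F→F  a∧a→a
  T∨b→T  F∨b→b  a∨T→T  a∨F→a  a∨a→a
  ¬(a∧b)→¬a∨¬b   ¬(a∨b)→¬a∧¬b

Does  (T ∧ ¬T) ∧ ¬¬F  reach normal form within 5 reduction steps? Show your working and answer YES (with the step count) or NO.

Answer: YES — reaches normal form F in 3 ≤ 5 steps

Reduction:
  start: (T ∧ ¬T) ∧ ¬¬F
  →1  ¬T ∧ ¬¬F
  →2  F ∧ ¬¬F
  →3  F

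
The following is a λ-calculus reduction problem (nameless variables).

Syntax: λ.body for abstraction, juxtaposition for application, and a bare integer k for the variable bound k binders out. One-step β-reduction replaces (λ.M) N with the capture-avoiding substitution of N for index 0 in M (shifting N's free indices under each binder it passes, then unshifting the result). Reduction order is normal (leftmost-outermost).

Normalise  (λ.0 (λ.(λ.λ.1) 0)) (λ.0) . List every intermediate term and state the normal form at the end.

Answer: normal form = λ.λ.1  (in 3 steps)

Derivation:
  start: (λ.0 (λ.(λ.λ.1) 0)) (λ.0)
  [1] (λ.0) (λ.(λ.λ.1) 0)
  [2] λ.(λ.λ.1) 0
  [3] λ.λ.1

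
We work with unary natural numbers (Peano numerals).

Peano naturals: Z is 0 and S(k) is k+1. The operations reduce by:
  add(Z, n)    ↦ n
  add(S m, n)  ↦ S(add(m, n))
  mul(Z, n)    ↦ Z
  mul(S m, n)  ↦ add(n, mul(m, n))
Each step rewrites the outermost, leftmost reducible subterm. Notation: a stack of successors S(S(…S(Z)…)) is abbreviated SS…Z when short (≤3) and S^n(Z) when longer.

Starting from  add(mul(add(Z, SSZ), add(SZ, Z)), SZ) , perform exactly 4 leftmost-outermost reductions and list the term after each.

Answer: after 4 steps: add(S(add(add(Z, Z), mul(SZ, add(SZ, Z)))), SZ)

Working:
  start: add(mul(add(Z, SSZ), add(SZ, Z)), SZ)
  →1  add(mul(SSZ, add(SZ, Z)), SZ)
  →2  add(add(add(SZ, Z), mul(SZ, add(SZ, Z))), SZ)
  →3  add(add(S(add(Z, Z)), mul(SZ, add(SZ, Z))), SZ)
  →4  add(S(add(add(Z, Z), mul(SZ, add(SZ, Z)))), SZ)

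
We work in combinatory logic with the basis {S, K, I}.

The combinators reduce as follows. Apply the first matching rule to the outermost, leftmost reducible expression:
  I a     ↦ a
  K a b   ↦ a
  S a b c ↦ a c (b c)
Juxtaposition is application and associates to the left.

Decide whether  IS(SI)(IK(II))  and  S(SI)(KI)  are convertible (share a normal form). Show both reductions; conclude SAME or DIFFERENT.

Term A:
  start: IS(SI)(IK(II))
  step 1: S(SI)(IK(II))
  step 2: S(SI)(K(II))
  step 3: S(SI)(KI)

Term B:
  start: S(SI)(KI)

Answer: SAME — A ⇓ S(SI)(KI), B ⇓ S(SI)(KI)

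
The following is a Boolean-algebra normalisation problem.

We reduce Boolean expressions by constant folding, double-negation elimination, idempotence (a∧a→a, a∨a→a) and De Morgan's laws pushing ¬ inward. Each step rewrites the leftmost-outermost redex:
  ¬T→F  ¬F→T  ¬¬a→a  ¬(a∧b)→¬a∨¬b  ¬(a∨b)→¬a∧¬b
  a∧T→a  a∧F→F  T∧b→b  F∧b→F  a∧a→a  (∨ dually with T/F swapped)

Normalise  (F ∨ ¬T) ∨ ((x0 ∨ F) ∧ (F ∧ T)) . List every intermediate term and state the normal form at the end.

  start: (F ∨ ¬T) ∨ ((x0 ∨ F) ∧ (F ∧ T))
  →1  ¬T ∨ ((x0 ∨ F) ∧ (F ∧ T))
  →2  F ∨ ((x0 ∨ F) ∧ (F ∧ T))
  →3  (x0 ∨ F) ∧ (F ∧ T)
  →4  x0 ∧ (F ∧ T)
  →5  x0 ∧ F
  →6  F

Answer: normal form = F  (in 6 steps)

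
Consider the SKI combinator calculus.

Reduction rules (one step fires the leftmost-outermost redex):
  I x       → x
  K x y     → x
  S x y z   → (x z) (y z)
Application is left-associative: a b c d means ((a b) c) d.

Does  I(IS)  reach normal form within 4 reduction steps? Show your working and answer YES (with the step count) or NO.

Answer: YES — reaches normal form S in 2 ≤ 4 steps

Reduction:
  start: I(IS)
  →1  IS
  →2  S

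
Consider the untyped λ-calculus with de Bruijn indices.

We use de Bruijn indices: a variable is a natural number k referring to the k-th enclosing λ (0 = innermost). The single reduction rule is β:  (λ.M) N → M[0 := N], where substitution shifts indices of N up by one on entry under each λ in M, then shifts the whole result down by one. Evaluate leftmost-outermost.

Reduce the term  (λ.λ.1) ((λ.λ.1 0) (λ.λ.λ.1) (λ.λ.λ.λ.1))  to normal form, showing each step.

Answer: normal form = λ.λ.λ.1  (in 4 steps)

Working:
  start: (λ.λ.1) ((λ.λ.1 0) (λ.λ.λ.1) (λ.λ.λ.λ.1))
  [1] λ.(λ.λ.1 0) (λ.λ.λ.1) (λ.λ.λ.λ.1)
  [2] λ.(λ.(λ.λ.λ.1) 0) (λ.λ.λ.λ.1)
  [3] λ.(λ.λ.λ.1) (λ.λ.λ.λ.1)
  [4] λ.λ.λ.1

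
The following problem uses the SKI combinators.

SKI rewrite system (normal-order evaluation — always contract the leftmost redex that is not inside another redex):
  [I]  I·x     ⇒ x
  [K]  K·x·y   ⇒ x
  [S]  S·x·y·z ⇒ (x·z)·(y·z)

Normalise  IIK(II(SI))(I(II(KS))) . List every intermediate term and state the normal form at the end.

Answer: normal form = SI  (in 5 steps)

Derivation:
  start: IIK(II(SI))(I(II(KS)))
  →1  IK(II(SI))(I(II(KS)))
  →2  K(II(SI))(I(II(KS)))
  →3  II(SI)
  →4  I(SI)
  →5  SI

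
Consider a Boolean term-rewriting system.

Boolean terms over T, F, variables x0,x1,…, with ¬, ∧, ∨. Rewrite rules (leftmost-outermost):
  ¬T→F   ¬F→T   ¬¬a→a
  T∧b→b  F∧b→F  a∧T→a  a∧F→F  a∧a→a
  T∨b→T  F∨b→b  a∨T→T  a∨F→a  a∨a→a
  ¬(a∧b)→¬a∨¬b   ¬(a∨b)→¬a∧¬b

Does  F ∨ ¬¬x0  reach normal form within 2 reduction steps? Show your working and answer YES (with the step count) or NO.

  start: F ∨ ¬¬x0
  →1  ¬¬x0
  →2  x0

Answer: YES — reaches normal form x0 in 2 ≤ 2 steps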